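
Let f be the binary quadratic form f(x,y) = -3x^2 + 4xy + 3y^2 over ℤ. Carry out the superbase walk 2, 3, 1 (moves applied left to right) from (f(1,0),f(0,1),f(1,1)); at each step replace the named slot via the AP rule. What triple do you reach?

start (-3,3,4) = (f(1,0),f(0,1),f(1,1))
replace slot 2: 2·((-3)+4) − 3 = -1 → (-3,-1,4)
replace slot 3: 2·((-3)+(-1)) − 4 = -12 → (-3,-1,-12)
replace slot 1: 2·((-1)+(-12)) − (-3) = -23 → (-23,-1,-12)

-23,-1,-12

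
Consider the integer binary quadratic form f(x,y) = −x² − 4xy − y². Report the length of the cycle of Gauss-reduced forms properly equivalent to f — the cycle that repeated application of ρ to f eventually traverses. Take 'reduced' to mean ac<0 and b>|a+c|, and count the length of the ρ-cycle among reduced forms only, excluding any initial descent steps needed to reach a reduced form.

D = 12, ⌊√D⌋ = 3
descent: ρ → (-1,2,2)  [lands on river]
river: ρ → (2,2,-1)
ρ-cycle length = 2 (tail of 1 descent step not counted)

2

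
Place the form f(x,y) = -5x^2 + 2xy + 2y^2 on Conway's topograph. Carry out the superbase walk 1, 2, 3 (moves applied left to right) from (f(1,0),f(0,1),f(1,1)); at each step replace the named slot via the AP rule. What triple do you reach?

start (-5,2,-1) = (f(1,0),f(0,1),f(1,1))
replace slot 1: 2·(2+(-1)) − (-5) = 7 → (7,2,-1)
replace slot 2: 2·(7+(-1)) − 2 = 10 → (7,10,-1)
replace slot 3: 2·(7+10) − (-1) = 35 → (7,10,35)

7,10,35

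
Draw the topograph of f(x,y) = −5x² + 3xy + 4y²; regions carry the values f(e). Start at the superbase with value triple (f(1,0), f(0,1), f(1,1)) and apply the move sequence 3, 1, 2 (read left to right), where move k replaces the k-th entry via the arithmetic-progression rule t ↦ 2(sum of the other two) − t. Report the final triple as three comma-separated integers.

start (-5,4,2) = (f(1,0),f(0,1),f(1,1))
replace slot 3: 2·((-5)+4) − 2 = -4 → (-5,4,-4)
replace slot 1: 2·(4+(-4)) − (-5) = 5 → (5,4,-4)
replace slot 2: 2·(5+(-4)) − 4 = -2 → (5,-2,-4)

5,-2,-4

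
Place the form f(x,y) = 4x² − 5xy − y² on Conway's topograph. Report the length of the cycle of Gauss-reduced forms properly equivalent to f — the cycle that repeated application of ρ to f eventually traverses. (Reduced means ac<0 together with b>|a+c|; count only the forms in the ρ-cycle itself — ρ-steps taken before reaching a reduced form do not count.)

D = 41, ⌊√D⌋ = 6
descent: ρ → (-1,5,4)  [lands on river]
river: ρ → (4,3,-2)
river: ρ → (-2,5,2)
river: ρ → (2,3,-4)
river: ρ → (-4,5,1)
river: ρ → (1,5,-4)
river: ρ → (-4,3,2)
river: ρ → (2,5,-2)
river: ρ → (-2,3,4)
river: ρ → (4,5,-1)
ρ-cycle length = 10 (tail of 1 descent step not counted)

10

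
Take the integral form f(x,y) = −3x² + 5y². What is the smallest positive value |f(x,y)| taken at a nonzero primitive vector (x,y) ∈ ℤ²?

descent: ρ → (5,0,-3)
descent: ρ → (-3,6,2)  [lands on river]
river: ρ → (2,6,-3)
closes: descent 2, river 2
min |a| on river = 2

2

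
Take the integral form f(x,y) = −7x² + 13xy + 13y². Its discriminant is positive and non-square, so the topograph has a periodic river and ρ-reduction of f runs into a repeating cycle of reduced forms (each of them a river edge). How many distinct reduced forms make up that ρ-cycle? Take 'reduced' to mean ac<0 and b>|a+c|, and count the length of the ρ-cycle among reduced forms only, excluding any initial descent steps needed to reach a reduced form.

D = 533, ⌊√D⌋ = 23
river: ρ → (13,13,-7)
river: ρ → (-7,15,11)
river: ρ → (11,7,-11)
river: ρ → (-11,15,7)
river: ρ → (7,13,-13)
river: ρ → (-13,13,7)
river: ρ → (7,15,-11)
river: ρ → (-11,7,11)
river: ρ → (11,15,-7)
river: ρ → (-7,13,13)
ρ-cycle length = 10 (tail of 0 descent steps not counted)

10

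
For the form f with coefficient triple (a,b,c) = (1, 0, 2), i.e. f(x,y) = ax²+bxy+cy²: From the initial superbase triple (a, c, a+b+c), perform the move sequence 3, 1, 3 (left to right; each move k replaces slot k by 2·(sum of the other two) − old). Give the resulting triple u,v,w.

start (1,2,3) = (f(1,0),f(0,1),f(1,1))
replace slot 3: 2·(1+2) − 3 = 3 → (1,2,3)
replace slot 1: 2·(2+3) − 1 = 9 → (9,2,3)
replace slot 3: 2·(9+2) − 3 = 19 → (9,2,19)

9,2,19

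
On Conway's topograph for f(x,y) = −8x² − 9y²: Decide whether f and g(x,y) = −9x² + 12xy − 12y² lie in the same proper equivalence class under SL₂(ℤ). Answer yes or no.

D₁ = -288, D₂ = -288
f is negative-definite; reduce −f:
−f: reduced (well bottom): (8,0,9) with a≤c, −a<b≤a
flip sign back: reduced form of f is (-8,0,-9)
g is negative-definite; reduce −g:
−g: translate: b→6 (≡-12 mod 18), so (9,-12,12)→(9,6,9)
−g: reduced (well bottom): (9,6,9) with a≤c, −a<b≤a
flip sign back: reduced form of g is (-9,-6,-9)
reduced forms (-8, 0, -9) vs (-9, -6, -9) ⇒ inequivalent

no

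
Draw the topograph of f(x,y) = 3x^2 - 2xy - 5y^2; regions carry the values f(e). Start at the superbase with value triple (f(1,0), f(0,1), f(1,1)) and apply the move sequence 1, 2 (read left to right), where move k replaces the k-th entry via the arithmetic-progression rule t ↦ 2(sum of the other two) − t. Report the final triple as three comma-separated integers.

start (3,-5,-4) = (f(1,0),f(0,1),f(1,1))
replace slot 1: 2·((-5)+(-4)) − 3 = -21 → (-21,-5,-4)
replace slot 2: 2·((-21)+(-4)) − (-5) = -45 → (-21,-45,-4)

-21,-45,-4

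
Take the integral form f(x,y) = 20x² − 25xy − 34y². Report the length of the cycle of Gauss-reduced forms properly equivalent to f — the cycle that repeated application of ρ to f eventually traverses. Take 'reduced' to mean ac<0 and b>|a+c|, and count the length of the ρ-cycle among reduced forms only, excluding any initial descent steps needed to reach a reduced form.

D = 3345, ⌊√D⌋ = 57
descent: ρ → (-34,25,20)  [lands on river]
river: ρ → (20,55,-4)
river: ρ → (-4,57,6)
river: ρ → (6,51,-31)
river: ρ → (-31,11,26)
river: ρ → (26,41,-16)
river: ρ → (-16,55,5)
river: ρ → (5,55,-16)
river: ρ → (-16,41,26)
river: ρ → (26,11,-31)
river: ρ → (-31,51,6)
river: ρ → (6,57,-4)
river: ρ → (-4,55,20)
river: ρ → (20,25,-34)
river: ρ → (-34,43,11)
river: ρ → (11,45,-30)
river: ρ → (-30,15,26)
river: ρ → (26,37,-19)
river: ρ → (-19,39,24)
river: ρ → (24,57,-1)
river: ρ → (-1,57,24)
river: ρ → (24,39,-19)
river: ρ → (-19,37,26)
river: ρ → (26,15,-30)
river: ρ → (-30,45,11)
river: ρ → (11,43,-34)
ρ-cycle length = 26 (tail of 1 descent step not counted)

26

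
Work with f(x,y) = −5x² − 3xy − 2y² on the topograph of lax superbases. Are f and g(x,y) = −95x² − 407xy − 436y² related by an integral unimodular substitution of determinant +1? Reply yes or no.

D₁ = -31, D₂ = -31
f is negative-definite; reduce −f:
−f: flip: (5,3,2)→(2,-3,5)
−f: translate: b→1 (≡-3 mod 4), so (2,-3,5)→(2,1,4)
−f: reduced (well bottom): (2,1,4) with a≤c, −a<b≤a
flip sign back: reduced form of f is (-2,-1,-4)
g is negative-definite; reduce −g:
−g: translate: b→27 (≡407 mod 190), so (95,407,436)→(95,27,2)
−g: flip: (95,27,2)→(2,-27,95)
−g: translate: b→1 (≡-27 mod 4), so (2,-27,95)→(2,1,4)
−g: reduced (well bottom): (2,1,4) with a≤c, −a<b≤a
flip sign back: reduced form of g is (-2,-1,-4)
reduced forms (-2, -1, -4) vs (-2, -1, -4) ⇒ equivalent

yes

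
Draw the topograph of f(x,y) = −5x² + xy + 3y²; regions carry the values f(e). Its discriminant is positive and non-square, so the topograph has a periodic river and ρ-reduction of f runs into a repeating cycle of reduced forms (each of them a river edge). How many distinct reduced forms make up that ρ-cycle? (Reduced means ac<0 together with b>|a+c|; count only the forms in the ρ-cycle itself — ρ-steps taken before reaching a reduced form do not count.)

D = 61, ⌊√D⌋ = 7
descent: ρ → (3,5,-3)  [lands on river]
river: ρ → (-3,7,1)
river: ρ → (1,7,-3)
river: ρ → (-3,5,3)
river: ρ → (3,7,-1)
river: ρ → (-1,7,3)
ρ-cycle length = 6 (tail of 1 descent step not counted)

6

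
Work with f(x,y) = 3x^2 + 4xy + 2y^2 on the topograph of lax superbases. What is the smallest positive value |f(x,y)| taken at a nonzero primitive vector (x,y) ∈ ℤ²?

translate: b→-2 (≡4 mod 6), so (3,4,2)→(3,-2,1)
flip: (3,-2,1)→(1,2,3)
translate: b→0 (≡2 mod 2), so (1,2,3)→(1,0,2)
reduced (well bottom): (1,0,2) with a≤c, −a<b≤a
well minimum = a = 1

1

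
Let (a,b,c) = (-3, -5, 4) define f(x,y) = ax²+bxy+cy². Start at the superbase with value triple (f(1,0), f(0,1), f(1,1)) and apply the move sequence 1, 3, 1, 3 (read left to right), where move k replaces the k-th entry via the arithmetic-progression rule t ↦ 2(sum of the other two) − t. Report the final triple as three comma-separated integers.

start (-3,4,-4) = (f(1,0),f(0,1),f(1,1))
replace slot 1: 2·(4+(-4)) − (-3) = 3 → (3,4,-4)
replace slot 3: 2·(3+4) − (-4) = 18 → (3,4,18)
replace slot 1: 2·(4+18) − 3 = 41 → (41,4,18)
replace slot 3: 2·(41+4) − 18 = 72 → (41,4,72)

41,4,72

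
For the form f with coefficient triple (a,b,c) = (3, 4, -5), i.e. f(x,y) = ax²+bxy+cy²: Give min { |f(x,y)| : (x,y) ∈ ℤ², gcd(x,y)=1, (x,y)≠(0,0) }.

river: ρ → (-5,6,2)
river: ρ → (2,6,-5)
river: ρ → (-5,4,3)
river: ρ → (3,8,-1)
river: ρ → (-1,8,3)
river: ρ → (3,4,-5)
closes: descent 0, river 6
min |a| on river = 1

1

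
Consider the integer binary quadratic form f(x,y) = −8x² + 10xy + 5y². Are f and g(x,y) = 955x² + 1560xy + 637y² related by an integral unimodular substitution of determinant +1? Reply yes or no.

D₁ = 260, D₂ = 260
river cycle of f (length 10): (5, 10, -8), (-8, 6, 7), (7, 8, -7), (-7, 6, 8), (8, 10, -5), (-5, 10, 8), (8, 6, -7), (-7, 8, 7), (7, 6, -8), (-8, 10, 5)
river cycle of g (length 10): (5, 10, -8), (-8, 6, 7), (7, 8, -7), (-7, 6, 8), (8, 10, -5), (-5, 10, 8), (8, 6, -7), (-7, 8, 7), (7, 6, -8), (-8, 10, 5)
cycles coincide ⇒ equivalent

yes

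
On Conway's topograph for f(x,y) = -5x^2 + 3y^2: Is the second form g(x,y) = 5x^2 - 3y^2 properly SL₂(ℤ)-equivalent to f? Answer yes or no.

D₁ = 60, D₂ = 60
river cycle of f (length 2): (3, 6, -2), (-2, 6, 3)
river cycle of g (length 2): (-3, 6, 2), (2, 6, -3)
cycles differ ⇒ inequivalent

no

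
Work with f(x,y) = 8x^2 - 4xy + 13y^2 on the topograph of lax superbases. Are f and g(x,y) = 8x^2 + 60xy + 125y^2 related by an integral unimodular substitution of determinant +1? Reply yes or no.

D₁ = -400, D₂ = -400
f: reduced (well bottom): (8,-4,13) with a≤c, −a<b≤a
g: translate: b→-4 (≡60 mod 16), so (8,60,125)→(8,-4,13)
g: reduced (well bottom): (8,-4,13) with a≤c, −a<b≤a
reduced forms (8, -4, 13) vs (8, -4, 13) ⇒ equivalent

yes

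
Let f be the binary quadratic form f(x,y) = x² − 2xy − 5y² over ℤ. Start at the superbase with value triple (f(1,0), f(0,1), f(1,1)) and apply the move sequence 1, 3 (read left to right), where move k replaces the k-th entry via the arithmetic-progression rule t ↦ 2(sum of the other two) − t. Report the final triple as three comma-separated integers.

start (1,-5,-6) = (f(1,0),f(0,1),f(1,1))
replace slot 1: 2·((-5)+(-6)) − 1 = -23 → (-23,-5,-6)
replace slot 3: 2·((-23)+(-5)) − (-6) = -50 → (-23,-5,-50)

-23,-5,-50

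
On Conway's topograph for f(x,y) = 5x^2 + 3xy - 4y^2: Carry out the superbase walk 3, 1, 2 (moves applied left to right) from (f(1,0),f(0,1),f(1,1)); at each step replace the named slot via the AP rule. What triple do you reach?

start (5,-4,4) = (f(1,0),f(0,1),f(1,1))
replace slot 3: 2·(5+(-4)) − 4 = -2 → (5,-4,-2)
replace slot 1: 2·((-4)+(-2)) − 5 = -17 → (-17,-4,-2)
replace slot 2: 2·((-17)+(-2)) − (-4) = -34 → (-17,-34,-2)

-17,-34,-2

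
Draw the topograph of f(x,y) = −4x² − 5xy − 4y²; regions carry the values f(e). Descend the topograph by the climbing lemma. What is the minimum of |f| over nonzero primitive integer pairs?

translate: b→-3 (≡5 mod 8), so (4,5,4)→(4,-3,3)
flip: (4,-3,3)→(3,3,4)
reduced (well bottom): (3,3,4) with a≤c, −a<b≤a
well minimum |f| = |-3| = 3 (negative-definite)

3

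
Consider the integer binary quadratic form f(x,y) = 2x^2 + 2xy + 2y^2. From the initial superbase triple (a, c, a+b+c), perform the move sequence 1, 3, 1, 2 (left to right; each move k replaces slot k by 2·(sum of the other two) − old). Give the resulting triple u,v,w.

start (2,2,6) = (f(1,0),f(0,1),f(1,1))
replace slot 1: 2·(2+6) − 2 = 14 → (14,2,6)
replace slot 3: 2·(14+2) − 6 = 26 → (14,2,26)
replace slot 1: 2·(2+26) − 14 = 42 → (42,2,26)
replace slot 2: 2·(42+26) − 2 = 134 → (42,134,26)

42,134,26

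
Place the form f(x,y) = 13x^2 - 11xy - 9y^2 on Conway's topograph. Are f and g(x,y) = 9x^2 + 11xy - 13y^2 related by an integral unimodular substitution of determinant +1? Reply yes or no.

D₁ = 589, D₂ = 589
river cycle of f (length 16): (-9, 11, 13), (13, 15, -7), (-7, 13, 15), (15, 17, -5), (-5, 23, 3), (3, 19, -19), (-19, 19, 3), (3, 23, -5), (-5, 17, 15), (15, 13, -7), … (6 more)
river cycle of g (length 16): (-13, 15, 7), (7, 13, -15), (-15, 17, 5), (5, 23, -3), (-3, 19, 19), (19, 19, -3), (-3, 23, 5), (5, 17, -15), (-15, 13, 7), (7, 15, -13), … (6 more)
cycles differ ⇒ inequivalent

no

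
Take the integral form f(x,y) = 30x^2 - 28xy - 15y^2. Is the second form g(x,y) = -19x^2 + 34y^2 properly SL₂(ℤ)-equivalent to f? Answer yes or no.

D₁ = 2584, D₂ = 2584
river cycle of f (length 8): (-15, 28, 30), (30, 32, -13), (-13, 46, 9), (9, 44, -18), (-18, 28, 25), (25, 22, -21), (-21, 20, 26), (26, 32, -15)
river cycle of g (length 6): (-19, 38, 15), (15, 22, -35), (-35, 48, 2), (2, 48, -35), (-35, 22, 15), (15, 38, -19)
cycles differ ⇒ inequivalent

no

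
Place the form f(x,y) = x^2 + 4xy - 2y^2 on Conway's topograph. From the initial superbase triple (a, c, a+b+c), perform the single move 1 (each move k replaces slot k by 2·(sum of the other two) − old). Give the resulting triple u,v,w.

start (1,-2,3) = (f(1,0),f(0,1),f(1,1))
replace slot 1: 2·((-2)+3) − 1 = 1 → (1,-2,3)

1,-2,3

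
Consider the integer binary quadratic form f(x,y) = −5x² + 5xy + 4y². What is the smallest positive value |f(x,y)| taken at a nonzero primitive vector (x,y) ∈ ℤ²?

river: ρ → (4,3,-6)
river: ρ → (-6,9,1)
river: ρ → (1,9,-6)
river: ρ → (-6,3,4)
river: ρ → (4,5,-5)
river: ρ → (-5,5,4)
closes: descent 0, river 6
min |a| on river = 1

1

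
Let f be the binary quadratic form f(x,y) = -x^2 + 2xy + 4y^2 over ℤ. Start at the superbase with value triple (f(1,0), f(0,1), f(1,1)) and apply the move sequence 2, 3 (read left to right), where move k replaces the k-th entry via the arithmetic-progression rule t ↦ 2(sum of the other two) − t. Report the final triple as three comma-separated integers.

start (-1,4,5) = (f(1,0),f(0,1),f(1,1))
replace slot 2: 2·((-1)+5) − 4 = 4 → (-1,4,5)
replace slot 3: 2·((-1)+4) − 5 = 1 → (-1,4,1)

-1,4,1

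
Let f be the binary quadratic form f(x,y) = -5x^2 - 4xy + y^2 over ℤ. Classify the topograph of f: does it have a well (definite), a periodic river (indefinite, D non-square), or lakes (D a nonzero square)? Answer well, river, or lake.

D = b²−4ac = (-4)² − 4·(-5)·1 = 36
D = 6² is a perfect square ⇒ form factors over ℤ ⇒ lakes

lake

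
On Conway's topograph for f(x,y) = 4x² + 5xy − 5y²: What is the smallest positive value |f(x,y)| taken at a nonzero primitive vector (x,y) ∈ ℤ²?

river: ρ → (-5,5,4)
river: ρ → (4,3,-6)
river: ρ → (-6,9,1)
river: ρ → (1,9,-6)
river: ρ → (-6,3,4)
river: ρ → (4,5,-5)
closes: descent 0, river 6
min |a| on river = 1

1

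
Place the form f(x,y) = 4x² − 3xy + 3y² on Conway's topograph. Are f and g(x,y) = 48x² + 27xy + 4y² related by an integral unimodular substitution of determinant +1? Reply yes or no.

D₁ = -39, D₂ = -39
f: flip: (4,-3,3)→(3,3,4)
f: reduced (well bottom): (3,3,4) with a≤c, −a<b≤a
g: flip: (48,27,4)→(4,-27,48)
g: translate: b→-3 (≡-27 mod 8), so (4,-27,48)→(4,-3,3)
g: flip: (4,-3,3)→(3,3,4)
g: reduced (well bottom): (3,3,4) with a≤c, −a<b≤a
reduced forms (3, 3, 4) vs (3, 3, 4) ⇒ equivalent

yes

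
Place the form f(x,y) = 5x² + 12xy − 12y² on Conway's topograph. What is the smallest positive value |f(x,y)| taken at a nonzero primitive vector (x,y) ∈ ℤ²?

river: ρ → (-12,12,5)
river: ρ → (5,18,-3)
river: ρ → (-3,18,5)
river: ρ → (5,12,-12)
closes: descent 0, river 4
min |a| on river = 3

3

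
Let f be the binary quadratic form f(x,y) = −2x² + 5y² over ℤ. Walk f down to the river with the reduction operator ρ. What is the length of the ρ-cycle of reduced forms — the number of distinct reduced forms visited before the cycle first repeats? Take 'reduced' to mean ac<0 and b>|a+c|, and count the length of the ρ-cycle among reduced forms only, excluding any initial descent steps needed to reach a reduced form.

D = 40, ⌊√D⌋ = 6
descent: ρ → (5,0,-2)
descent: ρ → (-2,4,3)  [lands on river]
river: ρ → (3,2,-3)
river: ρ → (-3,4,2)
river: ρ → (2,4,-3)
river: ρ → (-3,2,3)
river: ρ → (3,4,-2)
ρ-cycle length = 6 (tail of 2 descent steps not counted)

6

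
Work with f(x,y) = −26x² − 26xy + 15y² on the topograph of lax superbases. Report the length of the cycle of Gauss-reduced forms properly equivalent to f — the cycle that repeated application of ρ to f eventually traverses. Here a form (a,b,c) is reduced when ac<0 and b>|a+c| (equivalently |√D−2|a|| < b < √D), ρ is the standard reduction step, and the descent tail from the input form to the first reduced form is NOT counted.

D = 2236, ⌊√D⌋ = 47
descent: ρ → (15,26,-26)  [lands on river]
river: ρ → (-26,26,15)
river: ρ → (15,34,-18)
river: ρ → (-18,38,11)
river: ρ → (11,28,-33)
river: ρ → (-33,38,6)
river: ρ → (6,46,-5)
river: ρ → (-5,44,15)
river: ρ → (15,46,-2)
river: ρ → (-2,46,15)
river: ρ → (15,44,-5)
river: ρ → (-5,46,6)
river: ρ → (6,38,-33)
river: ρ → (-33,28,11)
river: ρ → (11,38,-18)
river: ρ → (-18,34,15)
ρ-cycle length = 16 (tail of 1 descent step not counted)

16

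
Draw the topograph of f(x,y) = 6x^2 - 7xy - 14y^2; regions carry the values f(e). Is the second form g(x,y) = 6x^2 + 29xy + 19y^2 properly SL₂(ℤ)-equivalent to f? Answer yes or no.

D₁ = 385, D₂ = 385
river cycle of f (length 12): (6, 17, -4), (-4, 15, 10), (10, 5, -9), (-9, 13, 6), (6, 11, -11), (-11, 11, 6), (6, 13, -9), (-9, 5, 10), (10, 15, -4), (-4, 17, 6), … (2 more)
river cycle of g (length 12): (-4, 15, 10), (10, 5, -9), (-9, 13, 6), (6, 11, -11), (-11, 11, 6), (6, 13, -9), (-9, 5, 10), (10, 15, -4), (-4, 17, 6), (6, 19, -1), … (2 more)
cycles coincide ⇒ equivalent

yes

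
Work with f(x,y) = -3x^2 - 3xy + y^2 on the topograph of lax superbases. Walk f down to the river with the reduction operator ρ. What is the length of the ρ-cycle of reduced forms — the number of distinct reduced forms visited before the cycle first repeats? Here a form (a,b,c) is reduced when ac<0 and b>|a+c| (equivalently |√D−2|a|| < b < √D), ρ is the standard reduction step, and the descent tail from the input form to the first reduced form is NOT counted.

D = 21, ⌊√D⌋ = 4
descent: ρ → (1,3,-3)  [lands on river]
river: ρ → (-3,3,1)
ρ-cycle length = 2 (tail of 1 descent step not counted)

2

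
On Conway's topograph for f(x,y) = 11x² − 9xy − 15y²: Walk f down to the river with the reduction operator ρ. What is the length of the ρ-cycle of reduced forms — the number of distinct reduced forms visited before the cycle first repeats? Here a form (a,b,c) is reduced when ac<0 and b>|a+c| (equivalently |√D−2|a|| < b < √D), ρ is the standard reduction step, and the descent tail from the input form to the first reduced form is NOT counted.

D = 741, ⌊√D⌋ = 27
descent: ρ → (-15,9,11)  [lands on river]
river: ρ → (11,13,-13)
river: ρ → (-13,13,11)
river: ρ → (11,9,-15)
river: ρ → (-15,21,5)
river: ρ → (5,19,-19)
river: ρ → (-19,19,5)
river: ρ → (5,21,-15)
ρ-cycle length = 8 (tail of 1 descent step not counted)

8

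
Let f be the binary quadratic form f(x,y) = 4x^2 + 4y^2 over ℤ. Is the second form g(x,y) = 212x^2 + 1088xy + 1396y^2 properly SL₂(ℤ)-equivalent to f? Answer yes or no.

D₁ = -64, D₂ = -64
f: reduced (well bottom): (4,0,4) with a≤c, −a<b≤a
g: translate: b→-184 (≡1088 mod 424), so (212,1088,1396)→(212,-184,40)
g: flip: (212,-184,40)→(40,184,212)
g: translate: b→24 (≡184 mod 80), so (40,184,212)→(40,24,4)
g: flip: (40,24,4)→(4,-24,40)
g: translate: b→0 (≡-24 mod 8), so (4,-24,40)→(4,0,4)
g: reduced (well bottom): (4,0,4) with a≤c, −a<b≤a
reduced forms (4, 0, 4) vs (4, 0, 4) ⇒ equivalent

yes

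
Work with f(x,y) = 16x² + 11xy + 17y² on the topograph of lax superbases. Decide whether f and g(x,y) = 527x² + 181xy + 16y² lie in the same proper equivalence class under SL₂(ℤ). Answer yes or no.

D₁ = -967, D₂ = -967
f: reduced (well bottom): (16,11,17) with a≤c, −a<b≤a
g: flip: (527,181,16)→(16,-181,527)
g: translate: b→11 (≡-181 mod 32), so (16,-181,527)→(16,11,17)
g: reduced (well bottom): (16,11,17) with a≤c, −a<b≤a
reduced forms (16, 11, 17) vs (16, 11, 17) ⇒ equivalent

yes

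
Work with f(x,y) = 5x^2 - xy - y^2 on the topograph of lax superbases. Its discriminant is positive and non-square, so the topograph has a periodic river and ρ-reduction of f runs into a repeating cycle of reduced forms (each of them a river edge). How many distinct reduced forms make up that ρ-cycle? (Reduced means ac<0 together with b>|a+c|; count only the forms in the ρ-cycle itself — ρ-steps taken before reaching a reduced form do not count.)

D = 21, ⌊√D⌋ = 4
descent: ρ → (-1,3,3)  [lands on river]
river: ρ → (3,3,-1)
ρ-cycle length = 2 (tail of 1 descent step not counted)

2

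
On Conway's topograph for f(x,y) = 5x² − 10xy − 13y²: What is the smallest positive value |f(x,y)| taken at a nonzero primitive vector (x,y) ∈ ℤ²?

descent: ρ → (-13,10,5)  [lands on river]
river: ρ → (5,10,-13)
river: ρ → (-13,16,2)
river: ρ → (2,16,-13)
closes: descent 1, river 4
min |a| on river = 2

2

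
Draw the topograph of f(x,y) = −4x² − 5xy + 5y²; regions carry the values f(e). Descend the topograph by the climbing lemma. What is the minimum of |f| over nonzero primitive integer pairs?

descent: ρ → (5,5,-4)  [lands on river]
river: ρ → (-4,3,6)
river: ρ → (6,9,-1)
river: ρ → (-1,9,6)
river: ρ → (6,3,-4)
river: ρ → (-4,5,5)
closes: descent 1, river 6
min |a| on river = 1

1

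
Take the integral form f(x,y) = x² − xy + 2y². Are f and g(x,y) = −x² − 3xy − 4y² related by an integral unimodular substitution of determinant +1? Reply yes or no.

D₁ = -7, D₂ = -7
f: translate: b→1 (≡-1 mod 2), so (1,-1,2)→(1,1,2)
f: reduced (well bottom): (1,1,2) with a≤c, −a<b≤a
g is negative-definite; reduce −g:
−g: translate: b→1 (≡3 mod 2), so (1,3,4)→(1,1,2)
−g: reduced (well bottom): (1,1,2) with a≤c, −a<b≤a
flip sign back: reduced form of g is (-1,-1,-2)
reduced forms (1, 1, 2) vs (-1, -1, -2) ⇒ inequivalent

no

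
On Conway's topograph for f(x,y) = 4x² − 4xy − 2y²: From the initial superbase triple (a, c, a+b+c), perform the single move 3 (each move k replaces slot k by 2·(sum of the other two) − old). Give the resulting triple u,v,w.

start (4,-2,-2) = (f(1,0),f(0,1),f(1,1))
replace slot 3: 2·(4+(-2)) − (-2) = 6 → (4,-2,6)

4,-2,6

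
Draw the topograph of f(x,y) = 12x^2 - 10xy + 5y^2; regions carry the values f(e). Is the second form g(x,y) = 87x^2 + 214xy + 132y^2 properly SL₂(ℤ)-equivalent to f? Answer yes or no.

D₁ = -140, D₂ = -140
f: flip: (12,-10,5)→(5,10,12)
f: translate: b→0 (≡10 mod 10), so (5,10,12)→(5,0,7)
f: reduced (well bottom): (5,0,7) with a≤c, −a<b≤a
g: translate: b→40 (≡214 mod 174), so (87,214,132)→(87,40,5)
g: flip: (87,40,5)→(5,-40,87)
g: translate: b→0 (≡-40 mod 10), so (5,-40,87)→(5,0,7)
g: reduced (well bottom): (5,0,7) with a≤c, −a<b≤a
reduced forms (5, 0, 7) vs (5, 0, 7) ⇒ equivalent

yes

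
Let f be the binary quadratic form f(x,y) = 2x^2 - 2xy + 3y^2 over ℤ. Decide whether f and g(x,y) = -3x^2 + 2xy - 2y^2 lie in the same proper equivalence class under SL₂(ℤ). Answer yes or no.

D₁ = -20, D₂ = -20
f: translate: b→2 (≡-2 mod 4), so (2,-2,3)→(2,2,3)
f: reduced (well bottom): (2,2,3) with a≤c, −a<b≤a
g is negative-definite; reduce −g:
−g: flip: (3,-2,2)→(2,2,3)
−g: reduced (well bottom): (2,2,3) with a≤c, −a<b≤a
flip sign back: reduced form of g is (-2,-2,-3)
reduced forms (2, 2, 3) vs (-2, -2, -3) ⇒ inequivalent

no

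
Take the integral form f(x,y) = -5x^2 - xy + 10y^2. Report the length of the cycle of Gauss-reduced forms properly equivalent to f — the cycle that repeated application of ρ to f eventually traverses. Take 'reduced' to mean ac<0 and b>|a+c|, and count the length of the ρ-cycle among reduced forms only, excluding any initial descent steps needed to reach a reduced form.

D = 201, ⌊√D⌋ = 14
descent: ρ → (10,1,-5)
descent: ρ → (-5,9,6)  [lands on river]
river: ρ → (6,3,-8)
river: ρ → (-8,13,1)
river: ρ → (1,13,-8)
river: ρ → (-8,3,6)
river: ρ → (6,9,-5)
river: ρ → (-5,11,4)
river: ρ → (4,13,-2)
river: ρ → (-2,11,10)
river: ρ → (10,9,-3)
river: ρ → (-3,9,10)
river: ρ → (10,11,-2)
river: ρ → (-2,13,4)
river: ρ → (4,11,-5)
ρ-cycle length = 14 (tail of 2 descent steps not counted)

14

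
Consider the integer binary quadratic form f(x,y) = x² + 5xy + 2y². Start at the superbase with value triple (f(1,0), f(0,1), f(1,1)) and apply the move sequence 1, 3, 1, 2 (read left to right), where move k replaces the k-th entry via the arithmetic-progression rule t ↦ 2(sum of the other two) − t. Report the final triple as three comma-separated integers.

start (1,2,8) = (f(1,0),f(0,1),f(1,1))
replace slot 1: 2·(2+8) − 1 = 19 → (19,2,8)
replace slot 3: 2·(19+2) − 8 = 34 → (19,2,34)
replace slot 1: 2·(2+34) − 19 = 53 → (53,2,34)
replace slot 2: 2·(53+34) − 2 = 172 → (53,172,34)

53,172,34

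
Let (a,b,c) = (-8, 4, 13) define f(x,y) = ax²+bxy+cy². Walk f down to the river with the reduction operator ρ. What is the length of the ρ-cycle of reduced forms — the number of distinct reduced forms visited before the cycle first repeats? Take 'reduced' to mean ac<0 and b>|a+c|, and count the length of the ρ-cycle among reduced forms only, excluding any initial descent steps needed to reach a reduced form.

D = 432, ⌊√D⌋ = 20
descent: ρ → (13,-4,-8)
descent: ρ → (-8,20,1)  [lands on river]
river: ρ → (1,20,-8)
river: ρ → (-8,12,9)
river: ρ → (9,6,-11)
river: ρ → (-11,16,4)
river: ρ → (4,16,-11)
river: ρ → (-11,6,9)
river: ρ → (9,12,-8)
ρ-cycle length = 8 (tail of 2 descent steps not counted)

8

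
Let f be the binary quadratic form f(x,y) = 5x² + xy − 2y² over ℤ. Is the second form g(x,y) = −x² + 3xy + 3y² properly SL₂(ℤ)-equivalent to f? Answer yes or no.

D₁ = 41, D₂ = 21
discriminants differ ⇒ not SL₂(ℤ)-equivalent

no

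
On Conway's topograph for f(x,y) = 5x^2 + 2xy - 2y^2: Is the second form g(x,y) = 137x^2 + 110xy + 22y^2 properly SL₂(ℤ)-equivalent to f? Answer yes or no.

D₁ = 44, D₂ = 44
river cycle of f (length 2): (-2, 6, 1), (1, 6, -2)
river cycle of g (length 2): (-2, 6, 1), (1, 6, -2)
cycles coincide ⇒ equivalent

yes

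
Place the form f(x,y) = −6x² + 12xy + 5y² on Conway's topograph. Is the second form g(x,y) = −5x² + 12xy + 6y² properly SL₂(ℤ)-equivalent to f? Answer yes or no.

D₁ = 264, D₂ = 264
river cycle of f (length 6): (5, 8, -10), (-10, 12, 3), (3, 12, -10), (-10, 8, 5), (5, 12, -6), (-6, 12, 5)
river cycle of g (length 6): (6, 12, -5), (-5, 8, 10), (10, 12, -3), (-3, 12, 10), (10, 8, -5), (-5, 12, 6)
cycles differ ⇒ inequivalent

no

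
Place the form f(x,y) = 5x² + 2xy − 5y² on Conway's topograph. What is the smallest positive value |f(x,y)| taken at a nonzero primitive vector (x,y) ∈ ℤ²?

river: ρ → (-5,8,2)
river: ρ → (2,8,-5)
river: ρ → (-5,2,5)
river: ρ → (5,8,-2)
river: ρ → (-2,8,5)
river: ρ → (5,2,-5)
closes: descent 0, river 6
min |a| on river = 2

2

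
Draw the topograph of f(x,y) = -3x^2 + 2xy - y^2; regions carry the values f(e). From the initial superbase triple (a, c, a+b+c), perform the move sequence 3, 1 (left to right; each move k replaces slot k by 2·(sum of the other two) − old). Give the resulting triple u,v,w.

start (-3,-1,-2) = (f(1,0),f(0,1),f(1,1))
replace slot 3: 2·((-3)+(-1)) − (-2) = -6 → (-3,-1,-6)
replace slot 1: 2·((-1)+(-6)) − (-3) = -11 → (-11,-1,-6)

-11,-1,-6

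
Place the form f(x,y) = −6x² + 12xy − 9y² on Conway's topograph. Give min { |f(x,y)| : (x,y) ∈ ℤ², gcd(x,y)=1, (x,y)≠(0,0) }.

translate: b→0 (≡-12 mod 12), so (6,-12,9)→(6,0,3)
flip: (6,0,3)→(3,0,6)
reduced (well bottom): (3,0,6) with a≤c, −a<b≤a
well minimum |f| = |-3| = 3 (negative-definite)

3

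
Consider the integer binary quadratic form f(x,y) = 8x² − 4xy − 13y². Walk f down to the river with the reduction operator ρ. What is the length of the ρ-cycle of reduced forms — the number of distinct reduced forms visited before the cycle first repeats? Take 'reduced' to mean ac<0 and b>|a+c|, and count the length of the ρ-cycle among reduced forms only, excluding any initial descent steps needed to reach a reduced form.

D = 432, ⌊√D⌋ = 20
descent: ρ → (-13,4,8)
descent: ρ → (8,12,-9)  [lands on river]
river: ρ → (-9,6,11)
river: ρ → (11,16,-4)
river: ρ → (-4,16,11)
river: ρ → (11,6,-9)
river: ρ → (-9,12,8)
river: ρ → (8,20,-1)
river: ρ → (-1,20,8)
ρ-cycle length = 8 (tail of 2 descent steps not counted)

8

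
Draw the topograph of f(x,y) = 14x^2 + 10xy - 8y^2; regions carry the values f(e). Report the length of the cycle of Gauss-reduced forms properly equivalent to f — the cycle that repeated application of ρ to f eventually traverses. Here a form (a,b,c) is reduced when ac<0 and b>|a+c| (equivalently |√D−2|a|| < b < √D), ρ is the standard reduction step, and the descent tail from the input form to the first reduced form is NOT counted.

D = 548, ⌊√D⌋ = 23
river: ρ → (-8,22,2)
river: ρ → (2,22,-8)
river: ρ → (-8,10,14)
river: ρ → (14,18,-4)
river: ρ → (-4,22,4)
river: ρ → (4,18,-14)
river: ρ → (-14,10,8)
river: ρ → (8,22,-2)
river: ρ → (-2,22,8)
river: ρ → (8,10,-14)
river: ρ → (-14,18,4)
river: ρ → (4,22,-4)
river: ρ → (-4,18,14)
river: ρ → (14,10,-8)
ρ-cycle length = 14 (tail of 0 descent steps not counted)

14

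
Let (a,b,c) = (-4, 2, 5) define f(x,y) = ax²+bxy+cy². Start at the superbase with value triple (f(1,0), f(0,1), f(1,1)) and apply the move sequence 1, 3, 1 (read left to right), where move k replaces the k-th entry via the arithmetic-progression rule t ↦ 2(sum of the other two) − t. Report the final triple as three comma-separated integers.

start (-4,5,3) = (f(1,0),f(0,1),f(1,1))
replace slot 1: 2·(5+3) − (-4) = 20 → (20,5,3)
replace slot 3: 2·(20+5) − 3 = 47 → (20,5,47)
replace slot 1: 2·(5+47) − 20 = 84 → (84,5,47)

84,5,47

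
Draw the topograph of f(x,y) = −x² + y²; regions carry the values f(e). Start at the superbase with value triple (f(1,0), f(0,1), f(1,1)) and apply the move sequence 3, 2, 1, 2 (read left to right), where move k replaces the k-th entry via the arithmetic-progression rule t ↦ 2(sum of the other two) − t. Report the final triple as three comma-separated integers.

start (-1,1,0) = (f(1,0),f(0,1),f(1,1))
replace slot 3: 2·((-1)+1) − 0 = 0 → (-1,1,0)
replace slot 2: 2·((-1)+0) − 1 = -3 → (-1,-3,0)
replace slot 1: 2·((-3)+0) − (-1) = -5 → (-5,-3,0)
replace slot 2: 2·((-5)+0) − (-3) = -7 → (-5,-7,0)

-5,-7,0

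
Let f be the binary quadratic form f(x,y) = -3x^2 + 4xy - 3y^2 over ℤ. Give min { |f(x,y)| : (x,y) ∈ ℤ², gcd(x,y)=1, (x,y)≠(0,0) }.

translate: b→2 (≡-4 mod 6), so (3,-4,3)→(3,2,2)
flip: (3,2,2)→(2,-2,3)
translate: b→2 (≡-2 mod 4), so (2,-2,3)→(2,2,3)
reduced (well bottom): (2,2,3) with a≤c, −a<b≤a
well minimum |f| = |-2| = 2 (negative-definite)

2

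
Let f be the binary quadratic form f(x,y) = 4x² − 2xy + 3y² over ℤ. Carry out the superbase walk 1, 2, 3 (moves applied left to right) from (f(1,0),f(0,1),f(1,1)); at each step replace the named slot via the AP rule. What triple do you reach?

start (4,3,5) = (f(1,0),f(0,1),f(1,1))
replace slot 1: 2·(3+5) − 4 = 12 → (12,3,5)
replace slot 2: 2·(12+5) − 3 = 31 → (12,31,5)
replace slot 3: 2·(12+31) − 5 = 81 → (12,31,81)

12,31,81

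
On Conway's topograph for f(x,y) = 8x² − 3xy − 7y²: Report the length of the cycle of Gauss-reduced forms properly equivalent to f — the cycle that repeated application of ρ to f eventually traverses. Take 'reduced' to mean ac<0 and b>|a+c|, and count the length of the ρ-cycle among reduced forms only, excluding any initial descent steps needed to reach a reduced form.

D = 233, ⌊√D⌋ = 15
descent: ρ → (-7,3,8)  [lands on river]
river: ρ → (8,13,-2)
river: ρ → (-2,15,1)
river: ρ → (1,15,-2)
river: ρ → (-2,13,8)
river: ρ → (8,3,-7)
river: ρ → (-7,11,4)
river: ρ → (4,13,-4)
river: ρ → (-4,11,7)
river: ρ → (7,3,-8)
river: ρ → (-8,13,2)
river: ρ → (2,15,-1)
river: ρ → (-1,15,2)
river: ρ → (2,13,-8)
river: ρ → (-8,3,7)
river: ρ → (7,11,-4)
river: ρ → (-4,13,4)
river: ρ → (4,11,-7)
ρ-cycle length = 18 (tail of 1 descent step not counted)

18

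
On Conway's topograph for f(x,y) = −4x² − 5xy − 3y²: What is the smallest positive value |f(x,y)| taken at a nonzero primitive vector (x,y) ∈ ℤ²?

translate: b→-3 (≡5 mod 8), so (4,5,3)→(4,-3,2)
flip: (4,-3,2)→(2,3,4)
translate: b→-1 (≡3 mod 4), so (2,3,4)→(2,-1,3)
reduced (well bottom): (2,-1,3) with a≤c, −a<b≤a
well minimum |f| = |-2| = 2 (negative-definite)

2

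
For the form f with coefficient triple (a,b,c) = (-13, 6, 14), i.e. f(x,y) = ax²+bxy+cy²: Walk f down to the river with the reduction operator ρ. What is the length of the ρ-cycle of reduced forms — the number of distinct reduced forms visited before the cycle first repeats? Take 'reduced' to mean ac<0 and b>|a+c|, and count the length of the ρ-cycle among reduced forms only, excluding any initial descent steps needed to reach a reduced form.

D = 764, ⌊√D⌋ = 27
river: ρ → (14,22,-5)
river: ρ → (-5,18,22)
river: ρ → (22,26,-1)
river: ρ → (-1,26,22)
river: ρ → (22,18,-5)
river: ρ → (-5,22,14)
river: ρ → (14,6,-13)
river: ρ → (-13,20,7)
river: ρ → (7,22,-10)
river: ρ → (-10,18,11)
river: ρ → (11,26,-2)
river: ρ → (-2,26,11)
river: ρ → (11,18,-10)
river: ρ → (-10,22,7)
river: ρ → (7,20,-13)
river: ρ → (-13,6,14)
ρ-cycle length = 16 (tail of 0 descent steps not counted)

16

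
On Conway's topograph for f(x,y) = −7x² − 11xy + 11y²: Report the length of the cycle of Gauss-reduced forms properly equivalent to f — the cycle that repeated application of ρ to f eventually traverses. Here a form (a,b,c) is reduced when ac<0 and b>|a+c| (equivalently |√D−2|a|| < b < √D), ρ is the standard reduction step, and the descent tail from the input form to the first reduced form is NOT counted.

D = 429, ⌊√D⌋ = 20
descent: ρ → (11,11,-7)  [lands on river]
river: ρ → (-7,17,5)
river: ρ → (5,13,-13)
river: ρ → (-13,13,5)
river: ρ → (5,17,-7)
river: ρ → (-7,11,11)
ρ-cycle length = 6 (tail of 1 descent step not counted)

6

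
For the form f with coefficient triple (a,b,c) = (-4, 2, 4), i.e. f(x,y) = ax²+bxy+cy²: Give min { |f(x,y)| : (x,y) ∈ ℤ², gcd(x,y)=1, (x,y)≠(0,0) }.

river: ρ → (4,6,-2)
river: ρ → (-2,6,4)
river: ρ → (4,2,-4)
river: ρ → (-4,6,2)
river: ρ → (2,6,-4)
river: ρ → (-4,2,4)
closes: descent 0, river 6
min |a| on river = 2

2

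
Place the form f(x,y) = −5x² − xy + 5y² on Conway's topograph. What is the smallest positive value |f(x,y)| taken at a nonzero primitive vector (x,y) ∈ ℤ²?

descent: ρ → (5,1,-5)  [lands on river]
river: ρ → (-5,9,1)
river: ρ → (1,9,-5)
river: ρ → (-5,1,5)
river: ρ → (5,9,-1)
river: ρ → (-1,9,5)
closes: descent 1, river 6
min |a| on river = 1

1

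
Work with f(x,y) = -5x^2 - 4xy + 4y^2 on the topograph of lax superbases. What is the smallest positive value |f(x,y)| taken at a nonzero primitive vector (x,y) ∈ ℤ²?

descent: ρ → (4,4,-5)  [lands on river]
river: ρ → (-5,6,3)
river: ρ → (3,6,-5)
river: ρ → (-5,4,4)
closes: descent 1, river 4
min |a| on river = 3

3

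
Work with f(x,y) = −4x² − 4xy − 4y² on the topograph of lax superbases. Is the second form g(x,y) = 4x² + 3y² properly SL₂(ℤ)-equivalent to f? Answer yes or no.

D₁ = -48, D₂ = -48
f is negative-definite; reduce −f:
−f: reduced (well bottom): (4,4,4) with a≤c, −a<b≤a
flip sign back: reduced form of f is (-4,-4,-4)
g: flip: (4,0,3)→(3,0,4)
g: reduced (well bottom): (3,0,4) with a≤c, −a<b≤a
reduced forms (-4, -4, -4) vs (3, 0, 4) ⇒ inequivalent

no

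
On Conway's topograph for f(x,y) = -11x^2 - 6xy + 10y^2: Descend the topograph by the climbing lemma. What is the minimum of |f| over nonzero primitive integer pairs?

descent: ρ → (10,6,-11)  [lands on river]
river: ρ → (-11,16,5)
river: ρ → (5,14,-14)
river: ρ → (-14,14,5)
river: ρ → (5,16,-11)
river: ρ → (-11,6,10)
river: ρ → (10,14,-7)
river: ρ → (-7,14,10)
closes: descent 1, river 8
min |a| on river = 5

5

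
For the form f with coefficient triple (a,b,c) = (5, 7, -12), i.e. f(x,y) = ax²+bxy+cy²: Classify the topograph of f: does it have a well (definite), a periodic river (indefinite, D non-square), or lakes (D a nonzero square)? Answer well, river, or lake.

D = b²−4ac = 7² − 4·5·(-12) = 289
D = 17² is a perfect square ⇒ form factors over ℤ ⇒ lakes

lake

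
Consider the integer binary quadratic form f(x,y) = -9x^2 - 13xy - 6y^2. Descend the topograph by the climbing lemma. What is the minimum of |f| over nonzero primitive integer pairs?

translate: b→-5 (≡13 mod 18), so (9,13,6)→(9,-5,2)
flip: (9,-5,2)→(2,5,9)
translate: b→1 (≡5 mod 4), so (2,5,9)→(2,1,6)
reduced (well bottom): (2,1,6) with a≤c, −a<b≤a
well minimum |f| = |-2| = 2 (negative-definite)

2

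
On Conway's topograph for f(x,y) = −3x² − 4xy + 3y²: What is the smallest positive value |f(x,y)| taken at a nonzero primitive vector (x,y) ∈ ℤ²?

descent: ρ → (3,4,-3)  [lands on river]
river: ρ → (-3,2,4)
river: ρ → (4,6,-1)
river: ρ → (-1,6,4)
river: ρ → (4,2,-3)
river: ρ → (-3,4,3)
river: ρ → (3,2,-4)
river: ρ → (-4,6,1)
river: ρ → (1,6,-4)
river: ρ → (-4,2,3)
closes: descent 1, river 10
min |a| on river = 1

1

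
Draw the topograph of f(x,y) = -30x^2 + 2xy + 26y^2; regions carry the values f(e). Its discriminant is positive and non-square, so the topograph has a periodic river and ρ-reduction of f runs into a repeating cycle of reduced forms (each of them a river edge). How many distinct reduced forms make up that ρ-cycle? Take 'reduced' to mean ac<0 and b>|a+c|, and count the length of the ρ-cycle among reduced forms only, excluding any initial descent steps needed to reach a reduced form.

D = 3124, ⌊√D⌋ = 55
descent: ρ → (26,50,-6)  [lands on river]
river: ρ → (-6,46,42)
river: ρ → (42,38,-10)
river: ρ → (-10,42,34)
river: ρ → (34,26,-18)
river: ρ → (-18,46,14)
river: ρ → (14,38,-30)
river: ρ → (-30,22,22)
river: ρ → (22,22,-30)
river: ρ → (-30,38,14)
river: ρ → (14,46,-18)
river: ρ → (-18,26,34)
river: ρ → (34,42,-10)
river: ρ → (-10,38,42)
river: ρ → (42,46,-6)
river: ρ → (-6,50,26)
river: ρ → (26,54,-2)
river: ρ → (-2,54,26)
ρ-cycle length = 18 (tail of 1 descent step not counted)

18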